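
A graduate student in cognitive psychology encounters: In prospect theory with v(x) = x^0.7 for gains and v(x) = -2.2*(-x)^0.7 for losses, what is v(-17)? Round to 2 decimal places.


Since x = -17 < 0, use v(x) = -lambda*(-x)^alpha
(-x) = 17
17^0.7 = 7.2663
v(-17) = -2.2 * 7.2663
= -15.99


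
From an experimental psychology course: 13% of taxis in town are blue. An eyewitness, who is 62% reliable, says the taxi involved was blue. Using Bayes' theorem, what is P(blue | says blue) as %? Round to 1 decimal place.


P(blue | says blue) = P(says blue | blue)*P(blue) / [P(says blue | blue)*P(blue) + P(says blue | not blue)*P(not blue)]
Numerator = 0.62 * 0.13 = 0.0806
False identification = 0.38 * 0.87 = 0.3306
P = 0.0806 / (0.0806 + 0.3306)
= 0.0806 / 0.4112
As percentage = 19.6


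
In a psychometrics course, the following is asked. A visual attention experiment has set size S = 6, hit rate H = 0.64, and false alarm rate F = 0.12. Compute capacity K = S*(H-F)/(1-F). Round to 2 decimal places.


K = S * (H - F) / (1 - F)
H - F = 0.52
1 - F = 0.88
K = 6 * 0.52 / 0.88
= 3.55


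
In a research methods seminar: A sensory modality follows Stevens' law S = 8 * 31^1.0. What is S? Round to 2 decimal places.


S = 8 * 31^1.0
31^1.0 = 31.0
S = 8 * 31.0
= 248.00


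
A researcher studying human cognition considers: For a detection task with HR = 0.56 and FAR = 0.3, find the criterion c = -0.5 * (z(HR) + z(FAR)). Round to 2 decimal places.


c = -0.5 * (z(HR) + z(FAR))
z(0.56) = 0.151
z(0.3) = -0.5244
c = -0.5 * (0.151 + -0.5244)
= -0.5 * -0.3734
= 0.19


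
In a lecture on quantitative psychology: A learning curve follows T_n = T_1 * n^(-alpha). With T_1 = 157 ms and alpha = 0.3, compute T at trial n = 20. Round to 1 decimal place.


T_n = 157 * 20^(-0.3)
20^(-0.3) = 0.407091
T_n = 157 * 0.407091
= 63.9 ms


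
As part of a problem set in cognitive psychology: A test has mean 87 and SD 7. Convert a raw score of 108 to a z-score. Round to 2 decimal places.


z = (X - mu) / sigma
= (108 - 87) / 7
= 21 / 7
= 3.00


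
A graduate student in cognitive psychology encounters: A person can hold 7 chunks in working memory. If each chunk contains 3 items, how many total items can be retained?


Total items = chunks * items_per_chunk
= 7 * 3
= 21


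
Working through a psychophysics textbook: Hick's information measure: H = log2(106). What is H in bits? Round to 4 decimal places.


H = log2(n)
H = log2(106)
= 6.7279


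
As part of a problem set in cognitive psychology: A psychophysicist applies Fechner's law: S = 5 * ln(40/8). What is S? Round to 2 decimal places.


S = 5 * ln(40/8)
I/I0 = 5.0
ln(5.0) = 1.6094
S = 5 * 1.6094
= 8.05


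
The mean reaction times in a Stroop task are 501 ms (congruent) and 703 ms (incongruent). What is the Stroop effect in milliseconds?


Stroop effect = RT(incongruent) - RT(congruent)
= 703 - 501
= 202 ms


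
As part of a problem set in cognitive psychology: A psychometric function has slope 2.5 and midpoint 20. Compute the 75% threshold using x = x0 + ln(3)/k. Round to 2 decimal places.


At P = 0.75: 0.75 = 1/(1 + e^(-k*(x-x0)))
Solving: e^(-k*(x-x0)) = 1/3
x = x0 + ln(3)/k
ln(3) = 1.0986
x = 20 + 1.0986/2.5
= 20 + 0.4394
= 20.44


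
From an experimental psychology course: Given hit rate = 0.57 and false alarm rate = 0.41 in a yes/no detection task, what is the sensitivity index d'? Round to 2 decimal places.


d' = z(HR) - z(FAR)
z(0.57) = 0.1764
z(0.41) = -0.2275
d' = 0.1764 - -0.2275
= 0.40


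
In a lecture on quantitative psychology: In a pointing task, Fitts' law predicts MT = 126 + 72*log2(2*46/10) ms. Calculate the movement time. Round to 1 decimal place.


MT = 126 + 72 * log2(2*46/10)
2D/W = 9.2
log2(9.2) = 3.2016
MT = 126 + 72 * 3.2016
= 356.5 ms


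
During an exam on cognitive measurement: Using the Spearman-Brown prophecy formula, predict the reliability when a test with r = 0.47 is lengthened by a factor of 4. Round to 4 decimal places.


r_new = n*r / (1 + (n-1)*r)
Numerator = 4 * 0.47 = 1.88
Denominator = 1 + 3 * 0.47 = 2.41
r_new = 1.88 / 2.41
= 0.7801


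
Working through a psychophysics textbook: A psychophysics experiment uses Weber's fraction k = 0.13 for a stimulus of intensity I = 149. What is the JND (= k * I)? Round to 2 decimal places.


JND = k * I
JND = 0.13 * 149
= 19.37


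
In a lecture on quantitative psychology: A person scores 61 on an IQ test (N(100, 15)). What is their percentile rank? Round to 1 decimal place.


z = (IQ - mean) / SD
z = (61 - 100) / 15 = -2.6
Percentile = Phi(-2.6) * 100
Phi(-2.6) = 0.004661
= 0.5


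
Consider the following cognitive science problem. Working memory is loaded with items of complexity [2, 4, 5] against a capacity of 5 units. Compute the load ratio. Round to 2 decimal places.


Total complexity = 2 + 4 + 5 = 11
Load = total / capacity = 11 / 5
= 2.20


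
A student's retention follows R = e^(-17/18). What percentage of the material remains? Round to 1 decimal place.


R = e^(-t/S)
-t/S = -17/18 = -0.944444
R = e^(-0.944444) = 0.388896
Percentage = 0.388896 * 100
= 38.9


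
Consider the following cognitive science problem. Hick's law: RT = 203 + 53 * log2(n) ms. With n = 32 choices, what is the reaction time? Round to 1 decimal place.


RT = 203 + 53 * log2(32)
log2(32) = 5.0
RT = 203 + 53 * 5.0
= 203 + 265.0
= 468.0 ms


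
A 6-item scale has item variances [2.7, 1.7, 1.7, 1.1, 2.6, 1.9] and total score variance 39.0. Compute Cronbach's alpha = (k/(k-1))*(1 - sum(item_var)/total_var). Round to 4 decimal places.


alpha = (k/(k-1)) * (1 - sum(s_i^2)/s_total^2)
sum(item variances) = 11.7
k/(k-1) = 6/5 = 1.2
1 - 11.7/39.0 = 1 - 0.3 = 0.7
alpha = 1.2 * 0.7
= 0.8400


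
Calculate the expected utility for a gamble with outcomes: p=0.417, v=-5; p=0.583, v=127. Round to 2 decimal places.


EU = sum(p_i * v_i)
0.417 * -5 = -2.085
0.583 * 127 = 74.041
EU = -2.085 + 74.041
= 71.96


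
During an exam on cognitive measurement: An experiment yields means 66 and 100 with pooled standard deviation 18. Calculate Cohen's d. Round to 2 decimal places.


Cohen's d = (M1 - M2) / S_pooled
= (66 - 100) / 18
= -34 / 18
= -1.89


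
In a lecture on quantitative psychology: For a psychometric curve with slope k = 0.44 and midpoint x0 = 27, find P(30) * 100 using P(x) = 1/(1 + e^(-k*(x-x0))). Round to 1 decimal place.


P(x) = 1/(1 + e^(-0.44*(30 - 27)))
Exponent = -0.44 * 3 = -1.32
e^(-1.32) = 0.267135
P = 1/(1 + 0.267135) = 0.789182
Percentage = 78.9


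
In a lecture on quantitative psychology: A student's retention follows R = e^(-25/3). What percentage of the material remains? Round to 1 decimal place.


R = e^(-t/S)
-t/S = -25/3 = -8.333333
R = e^(-8.333333) = 0.00024
Percentage = 0.00024 * 100
= 0.0


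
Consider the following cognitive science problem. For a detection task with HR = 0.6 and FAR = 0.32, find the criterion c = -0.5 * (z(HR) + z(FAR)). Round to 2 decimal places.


c = -0.5 * (z(HR) + z(FAR))
z(0.6) = 0.2533
z(0.32) = -0.4677
c = -0.5 * (0.2533 + -0.4677)
= -0.5 * -0.2144
= 0.11


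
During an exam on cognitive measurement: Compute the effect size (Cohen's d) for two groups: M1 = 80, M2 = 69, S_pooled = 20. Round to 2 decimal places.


Cohen's d = (M1 - M2) / S_pooled
= (80 - 69) / 20
= 11 / 20
= 0.55


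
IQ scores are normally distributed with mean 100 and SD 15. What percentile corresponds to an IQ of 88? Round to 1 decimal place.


z = (IQ - mean) / SD
z = (88 - 100) / 15 = -0.8
Percentile = Phi(-0.8) * 100
Phi(-0.8) = 0.211855
= 21.2


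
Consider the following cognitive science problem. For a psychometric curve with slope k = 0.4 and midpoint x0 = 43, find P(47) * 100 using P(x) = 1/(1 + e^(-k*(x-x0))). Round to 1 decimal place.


P(x) = 1/(1 + e^(-0.4*(47 - 43)))
Exponent = -0.4 * 4 = -1.6
e^(-1.6) = 0.201897
P = 1/(1 + 0.201897) = 0.832018
Percentage = 83.2


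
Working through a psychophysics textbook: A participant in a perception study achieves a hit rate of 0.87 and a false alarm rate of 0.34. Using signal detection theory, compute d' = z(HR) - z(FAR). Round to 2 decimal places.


d' = z(HR) - z(FAR)
z(0.87) = 1.1264
z(0.34) = -0.4125
d' = 1.1264 - -0.4125
= 1.54


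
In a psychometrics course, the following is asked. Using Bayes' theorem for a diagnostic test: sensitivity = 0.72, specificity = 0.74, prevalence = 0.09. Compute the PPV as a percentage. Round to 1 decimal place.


PPV = (sens * prev) / (sens * prev + (1-spec) * (1-prev))
Numerator = 0.72 * 0.09 = 0.0648
P(positive and no disease) = (1 - spec) * (1 - prev) = (1 - 0.74) * (1 - 0.09) = 0.2366
Denominator = 0.0648 + 0.2366 = 0.3014
PPV = 0.0648 / 0.3014 = 0.214997
As percentage = 21.5


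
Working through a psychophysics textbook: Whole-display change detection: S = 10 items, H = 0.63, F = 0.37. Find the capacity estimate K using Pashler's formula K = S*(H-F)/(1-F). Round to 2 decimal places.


K = S * (H - F) / (1 - F)
H - F = 0.26
1 - F = 0.63
K = 10 * 0.26 / 0.63
= 4.13


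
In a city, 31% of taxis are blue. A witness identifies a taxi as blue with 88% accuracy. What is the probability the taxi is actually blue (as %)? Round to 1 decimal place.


P(blue | says blue) = P(says blue | blue)*P(blue) / [P(says blue | blue)*P(blue) + P(says blue | not blue)*P(not blue)]
Numerator = 0.88 * 0.31 = 0.2728
False identification = 0.12 * 0.69 = 0.0828
P = 0.2728 / (0.2728 + 0.0828)
= 0.2728 / 0.3556
As percentage = 76.7


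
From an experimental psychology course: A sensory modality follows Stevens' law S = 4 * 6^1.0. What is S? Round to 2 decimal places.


S = 4 * 6^1.0
6^1.0 = 6.0
S = 4 * 6.0
= 24.00


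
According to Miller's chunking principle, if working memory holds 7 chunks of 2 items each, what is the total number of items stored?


Total items = chunks * items_per_chunk
= 7 * 2
= 14


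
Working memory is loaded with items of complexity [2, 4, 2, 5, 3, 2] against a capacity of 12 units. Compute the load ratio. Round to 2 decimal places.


Total complexity = 2 + 4 + 2 + 5 + 3 + 2 = 18
Load = total / capacity = 18 / 12
= 1.50


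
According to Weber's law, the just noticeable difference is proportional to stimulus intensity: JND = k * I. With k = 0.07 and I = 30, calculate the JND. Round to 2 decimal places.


JND = k * I
JND = 0.07 * 30
= 2.10


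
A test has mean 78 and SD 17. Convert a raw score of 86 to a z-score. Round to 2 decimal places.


z = (X - mu) / sigma
= (86 - 78) / 17
= 8 / 17
= 0.47


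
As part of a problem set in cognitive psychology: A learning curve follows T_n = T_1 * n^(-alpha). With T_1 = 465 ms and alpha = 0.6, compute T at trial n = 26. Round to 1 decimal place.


T_n = 465 * 26^(-0.6)
26^(-0.6) = 0.141585
T_n = 465 * 0.141585
= 65.8 ms


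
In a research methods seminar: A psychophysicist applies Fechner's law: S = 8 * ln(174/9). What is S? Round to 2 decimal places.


S = 8 * ln(174/9)
I/I0 = 19.333333
ln(19.333333) = 2.9618
S = 8 * 2.9618
= 23.69


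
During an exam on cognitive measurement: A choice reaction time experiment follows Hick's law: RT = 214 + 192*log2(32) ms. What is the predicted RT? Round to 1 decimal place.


RT = 214 + 192 * log2(32)
log2(32) = 5.0
RT = 214 + 192 * 5.0
= 214 + 960.0
= 1174.0 ms


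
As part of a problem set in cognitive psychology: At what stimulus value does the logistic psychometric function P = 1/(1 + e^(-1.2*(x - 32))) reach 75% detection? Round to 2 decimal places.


At P = 0.75: 0.75 = 1/(1 + e^(-k*(x-x0)))
Solving: e^(-k*(x-x0)) = 1/3
x = x0 + ln(3)/k
ln(3) = 1.0986
x = 32 + 1.0986/1.2
= 32 + 0.9155
= 32.92


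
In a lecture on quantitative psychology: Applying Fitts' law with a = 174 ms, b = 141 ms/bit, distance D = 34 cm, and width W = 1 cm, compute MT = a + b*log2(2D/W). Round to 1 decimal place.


MT = 174 + 141 * log2(2*34/1)
2D/W = 68.0
log2(68.0) = 6.0875
MT = 174 + 141 * 6.0875
= 1032.3 ms


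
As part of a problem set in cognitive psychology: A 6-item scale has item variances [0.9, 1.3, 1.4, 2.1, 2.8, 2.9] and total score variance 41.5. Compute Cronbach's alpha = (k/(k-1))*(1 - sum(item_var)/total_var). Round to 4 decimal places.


alpha = (k/(k-1)) * (1 - sum(s_i^2)/s_total^2)
sum(item variances) = 11.4
k/(k-1) = 6/5 = 1.2
1 - 11.4/41.5 = 1 - 0.274699 = 0.725301
alpha = 1.2 * 0.725301
= 0.8704


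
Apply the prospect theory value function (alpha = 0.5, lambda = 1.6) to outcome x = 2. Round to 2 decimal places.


Since x = 2 >= 0, use v(x) = x^0.5
2^0.5 = 1.4142
v(2) = 1.41


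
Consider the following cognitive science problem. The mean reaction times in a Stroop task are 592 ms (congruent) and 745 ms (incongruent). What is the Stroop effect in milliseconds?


Stroop effect = RT(incongruent) - RT(congruent)
= 745 - 592
= 153 ms


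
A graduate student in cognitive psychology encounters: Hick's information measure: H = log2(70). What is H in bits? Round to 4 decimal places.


H = log2(n)
H = log2(70)
= 6.1293


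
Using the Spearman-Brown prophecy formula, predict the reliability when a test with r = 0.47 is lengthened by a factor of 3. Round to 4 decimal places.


r_new = n*r / (1 + (n-1)*r)
Numerator = 3 * 0.47 = 1.41
Denominator = 1 + 2 * 0.47 = 1.94
r_new = 1.41 / 1.94
= 0.7268


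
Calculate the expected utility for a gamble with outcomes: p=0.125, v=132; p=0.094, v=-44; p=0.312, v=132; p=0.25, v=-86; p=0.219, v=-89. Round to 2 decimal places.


EU = sum(p_i * v_i)
0.125 * 132 = 16.5
0.094 * -44 = -4.136
0.312 * 132 = 41.184
0.25 * -86 = -21.5
0.219 * -89 = -19.491
EU = 16.5 + -4.136 + 41.184 + -21.5 + -19.491
= 12.56


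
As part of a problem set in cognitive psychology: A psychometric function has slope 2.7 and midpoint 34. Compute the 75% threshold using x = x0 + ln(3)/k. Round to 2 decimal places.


At P = 0.75: 0.75 = 1/(1 + e^(-k*(x-x0)))
Solving: e^(-k*(x-x0)) = 1/3
x = x0 + ln(3)/k
ln(3) = 1.0986
x = 34 + 1.0986/2.7
= 34 + 0.4069
= 34.41


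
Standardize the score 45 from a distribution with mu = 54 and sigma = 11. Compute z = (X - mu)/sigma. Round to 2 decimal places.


z = (X - mu) / sigma
= (45 - 54) / 11
= -9 / 11
= -0.82


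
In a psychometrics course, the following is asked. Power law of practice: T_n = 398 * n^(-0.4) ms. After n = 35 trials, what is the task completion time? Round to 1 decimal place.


T_n = 398 * 35^(-0.4)
35^(-0.4) = 0.241197
T_n = 398 * 0.241197
= 96.0 ms


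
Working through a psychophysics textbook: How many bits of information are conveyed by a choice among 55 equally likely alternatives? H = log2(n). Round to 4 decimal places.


H = log2(n)
H = log2(55)
= 5.7814


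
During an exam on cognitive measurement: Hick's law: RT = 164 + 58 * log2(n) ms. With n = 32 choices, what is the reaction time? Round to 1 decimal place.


RT = 164 + 58 * log2(32)
log2(32) = 5.0
RT = 164 + 58 * 5.0
= 164 + 290.0
= 454.0 ms


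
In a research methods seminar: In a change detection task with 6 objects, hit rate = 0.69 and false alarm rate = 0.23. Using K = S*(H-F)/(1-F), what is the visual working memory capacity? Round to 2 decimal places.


K = S * (H - F) / (1 - F)
H - F = 0.46
1 - F = 0.77
K = 6 * 0.46 / 0.77
= 3.58


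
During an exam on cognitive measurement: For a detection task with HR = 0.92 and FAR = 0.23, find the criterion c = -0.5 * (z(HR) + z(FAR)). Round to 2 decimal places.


c = -0.5 * (z(HR) + z(FAR))
z(0.92) = 1.4051
z(0.23) = -0.7388
c = -0.5 * (1.4051 + -0.7388)
= -0.5 * 0.6663
= -0.33


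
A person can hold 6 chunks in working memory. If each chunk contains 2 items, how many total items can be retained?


Total items = chunks * items_per_chunk
= 6 * 2
= 12


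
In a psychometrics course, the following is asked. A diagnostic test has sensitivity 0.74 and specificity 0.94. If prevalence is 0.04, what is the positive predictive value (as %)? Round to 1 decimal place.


PPV = (sens * prev) / (sens * prev + (1-spec) * (1-prev))
Numerator = 0.74 * 0.04 = 0.0296
P(positive and no disease) = (1 - spec) * (1 - prev) = (1 - 0.94) * (1 - 0.04) = 0.0576
Denominator = 0.0296 + 0.0576 = 0.0872
PPV = 0.0296 / 0.0872 = 0.33945
As percentage = 33.9


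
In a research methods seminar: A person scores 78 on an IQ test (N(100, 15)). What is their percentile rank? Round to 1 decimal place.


z = (IQ - mean) / SD
z = (78 - 100) / 15 = -1.4667
Percentile = Phi(-1.4667) * 100
Phi(-1.4667) = 0.071229
= 7.1


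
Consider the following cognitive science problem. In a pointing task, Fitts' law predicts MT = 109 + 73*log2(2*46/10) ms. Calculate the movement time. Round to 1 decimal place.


MT = 109 + 73 * log2(2*46/10)
2D/W = 9.2
log2(9.2) = 3.2016
MT = 109 + 73 * 3.2016
= 342.7 ms


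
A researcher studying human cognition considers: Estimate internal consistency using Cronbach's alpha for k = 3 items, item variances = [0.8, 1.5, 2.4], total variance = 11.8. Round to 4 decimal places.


alpha = (k/(k-1)) * (1 - sum(s_i^2)/s_total^2)
sum(item variances) = 4.7
k/(k-1) = 3/2 = 1.5
1 - 4.7/11.8 = 1 - 0.398305 = 0.601695
alpha = 1.5 * 0.601695
= 0.9025


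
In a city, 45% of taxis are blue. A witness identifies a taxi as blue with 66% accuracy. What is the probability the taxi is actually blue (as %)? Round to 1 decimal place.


P(blue | says blue) = P(says blue | blue)*P(blue) / [P(says blue | blue)*P(blue) + P(says blue | not blue)*P(not blue)]
Numerator = 0.66 * 0.45 = 0.297
False identification = 0.34 * 0.55 = 0.187
P = 0.297 / (0.297 + 0.187)
= 0.297 / 0.484
As percentage = 61.4


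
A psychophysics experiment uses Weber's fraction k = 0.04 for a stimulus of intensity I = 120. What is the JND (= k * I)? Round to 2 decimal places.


JND = k * I
JND = 0.04 * 120
= 4.80


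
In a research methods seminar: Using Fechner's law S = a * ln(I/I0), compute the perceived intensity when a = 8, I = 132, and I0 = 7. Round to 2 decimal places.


S = 8 * ln(132/7)
I/I0 = 18.857143
ln(18.857143) = 2.9369
S = 8 * 2.9369
= 23.50


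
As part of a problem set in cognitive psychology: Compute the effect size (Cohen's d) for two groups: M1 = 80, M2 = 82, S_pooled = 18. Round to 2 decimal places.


Cohen's d = (M1 - M2) / S_pooled
= (80 - 82) / 18
= -2 / 18
= -0.11


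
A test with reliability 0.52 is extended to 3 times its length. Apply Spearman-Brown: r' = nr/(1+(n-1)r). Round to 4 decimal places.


r_new = n*r / (1 + (n-1)*r)
Numerator = 3 * 0.52 = 1.56
Denominator = 1 + 2 * 0.52 = 2.04
r_new = 1.56 / 2.04
= 0.7647


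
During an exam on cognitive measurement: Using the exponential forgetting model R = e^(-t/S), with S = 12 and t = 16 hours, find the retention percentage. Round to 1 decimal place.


R = e^(-t/S)
-t/S = -16/12 = -1.333333
R = e^(-1.333333) = 0.263597
Percentage = 0.263597 * 100
= 26.4


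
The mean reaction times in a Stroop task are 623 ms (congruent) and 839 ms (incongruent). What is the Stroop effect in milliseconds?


Stroop effect = RT(incongruent) - RT(congruent)
= 839 - 623
= 216 ms


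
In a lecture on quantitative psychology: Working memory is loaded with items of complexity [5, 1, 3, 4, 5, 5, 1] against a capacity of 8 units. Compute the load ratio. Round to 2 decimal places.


Total complexity = 5 + 1 + 3 + 4 + 5 + 5 + 1 = 24
Load = total / capacity = 24 / 8
= 3.00


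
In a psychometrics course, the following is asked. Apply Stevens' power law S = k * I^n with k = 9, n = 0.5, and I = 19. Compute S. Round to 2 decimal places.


S = 9 * 19^0.5
19^0.5 = 4.3589
S = 9 * 4.3589
= 39.23


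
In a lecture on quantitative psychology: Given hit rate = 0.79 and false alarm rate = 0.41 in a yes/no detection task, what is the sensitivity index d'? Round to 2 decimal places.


d' = z(HR) - z(FAR)
z(0.79) = 0.8064
z(0.41) = -0.2275
d' = 0.8064 - -0.2275
= 1.03


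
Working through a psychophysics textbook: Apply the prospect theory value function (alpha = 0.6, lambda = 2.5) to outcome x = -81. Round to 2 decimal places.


Since x = -81 < 0, use v(x) = -lambda*(-x)^alpha
(-x) = 81
81^0.6 = 13.9666
v(-81) = -2.5 * 13.9666
= -34.92


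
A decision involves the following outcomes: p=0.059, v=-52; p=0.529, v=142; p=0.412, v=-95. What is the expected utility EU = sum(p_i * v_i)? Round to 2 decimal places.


EU = sum(p_i * v_i)
0.059 * -52 = -3.068
0.529 * 142 = 75.118
0.412 * -95 = -39.14
EU = -3.068 + 75.118 + -39.14
= 32.91


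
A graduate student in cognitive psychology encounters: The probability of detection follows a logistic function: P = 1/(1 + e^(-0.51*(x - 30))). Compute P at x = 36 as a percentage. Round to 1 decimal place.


P(x) = 1/(1 + e^(-0.51*(36 - 30)))
Exponent = -0.51 * 6 = -3.06
e^(-3.06) = 0.046888
P = 1/(1 + 0.046888) = 0.955212
Percentage = 95.5


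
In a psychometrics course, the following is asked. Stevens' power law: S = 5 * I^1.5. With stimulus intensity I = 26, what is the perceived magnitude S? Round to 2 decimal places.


S = 5 * 26^1.5
26^1.5 = 132.5745
S = 5 * 132.5745
= 662.87


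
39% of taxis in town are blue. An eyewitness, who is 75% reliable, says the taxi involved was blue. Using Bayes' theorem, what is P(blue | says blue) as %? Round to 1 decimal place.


P(blue | says blue) = P(says blue | blue)*P(blue) / [P(says blue | blue)*P(blue) + P(says blue | not blue)*P(not blue)]
Numerator = 0.75 * 0.39 = 0.2925
False identification = 0.25 * 0.61 = 0.1525
P = 0.2925 / (0.2925 + 0.1525)
= 0.2925 / 0.445
As percentage = 65.7


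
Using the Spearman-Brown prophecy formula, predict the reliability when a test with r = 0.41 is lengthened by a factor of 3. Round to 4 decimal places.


r_new = n*r / (1 + (n-1)*r)
Numerator = 3 * 0.41 = 1.23
Denominator = 1 + 2 * 0.41 = 1.82
r_new = 1.23 / 1.82
= 0.6758


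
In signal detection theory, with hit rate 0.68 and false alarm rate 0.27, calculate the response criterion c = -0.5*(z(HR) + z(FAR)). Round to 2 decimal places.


c = -0.5 * (z(HR) + z(FAR))
z(0.68) = 0.4677
z(0.27) = -0.6128
c = -0.5 * (0.4677 + -0.6128)
= -0.5 * -0.1451
= 0.07


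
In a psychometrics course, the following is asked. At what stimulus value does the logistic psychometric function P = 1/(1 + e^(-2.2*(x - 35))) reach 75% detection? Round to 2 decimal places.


At P = 0.75: 0.75 = 1/(1 + e^(-k*(x-x0)))
Solving: e^(-k*(x-x0)) = 1/3
x = x0 + ln(3)/k
ln(3) = 1.0986
x = 35 + 1.0986/2.2
= 35 + 0.4994
= 35.50


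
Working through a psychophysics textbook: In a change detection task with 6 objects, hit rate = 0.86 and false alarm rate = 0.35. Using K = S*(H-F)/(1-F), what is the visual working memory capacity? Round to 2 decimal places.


K = S * (H - F) / (1 - F)
H - F = 0.51
1 - F = 0.65
K = 6 * 0.51 / 0.65
= 4.71


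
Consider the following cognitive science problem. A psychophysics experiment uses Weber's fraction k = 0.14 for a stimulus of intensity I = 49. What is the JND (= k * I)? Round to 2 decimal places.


JND = k * I
JND = 0.14 * 49
= 6.86


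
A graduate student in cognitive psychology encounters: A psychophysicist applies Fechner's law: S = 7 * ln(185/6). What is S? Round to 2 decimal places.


S = 7 * ln(185/6)
I/I0 = 30.833333
ln(30.833333) = 3.4286
S = 7 * 3.4286
= 24.00


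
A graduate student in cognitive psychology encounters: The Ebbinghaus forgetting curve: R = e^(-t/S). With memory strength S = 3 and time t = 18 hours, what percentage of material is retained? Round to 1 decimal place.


R = e^(-t/S)
-t/S = -18/3 = -6.0
R = e^(-6.0) = 0.002479
Percentage = 0.002479 * 100
= 0.2


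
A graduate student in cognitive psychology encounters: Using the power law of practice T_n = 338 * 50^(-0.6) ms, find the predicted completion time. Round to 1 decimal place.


T_n = 338 * 50^(-0.6)
50^(-0.6) = 0.095635
T_n = 338 * 0.095635
= 32.3 ms


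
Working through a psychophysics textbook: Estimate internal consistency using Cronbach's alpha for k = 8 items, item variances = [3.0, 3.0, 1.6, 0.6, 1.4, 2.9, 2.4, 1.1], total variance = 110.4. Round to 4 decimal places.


alpha = (k/(k-1)) * (1 - sum(s_i^2)/s_total^2)
sum(item variances) = 16.0
k/(k-1) = 8/7 = 1.142857
1 - 16.0/110.4 = 1 - 0.144928 = 0.855072
alpha = 1.142857 * 0.855072
= 0.9772


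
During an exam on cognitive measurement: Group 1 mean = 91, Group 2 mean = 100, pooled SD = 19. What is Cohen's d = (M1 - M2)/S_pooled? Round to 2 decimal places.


Cohen's d = (M1 - M2) / S_pooled
= (91 - 100) / 19
= -9 / 19
= -0.47


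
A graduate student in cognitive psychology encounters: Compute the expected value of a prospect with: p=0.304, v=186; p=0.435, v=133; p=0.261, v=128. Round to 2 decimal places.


EU = sum(p_i * v_i)
0.304 * 186 = 56.544
0.435 * 133 = 57.855
0.261 * 128 = 33.408
EU = 56.544 + 57.855 + 33.408
= 147.81


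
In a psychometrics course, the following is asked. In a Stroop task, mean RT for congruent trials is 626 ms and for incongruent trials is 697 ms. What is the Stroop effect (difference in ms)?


Stroop effect = RT(incongruent) - RT(congruent)
= 697 - 626
= 71 ms


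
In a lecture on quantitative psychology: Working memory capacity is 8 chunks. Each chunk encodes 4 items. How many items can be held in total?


Total items = chunks * items_per_chunk
= 8 * 4
= 32


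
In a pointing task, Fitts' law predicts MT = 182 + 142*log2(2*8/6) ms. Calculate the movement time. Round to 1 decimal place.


MT = 182 + 142 * log2(2*8/6)
2D/W = 2.666667
log2(2.666667) = 1.415
MT = 182 + 142 * 1.415
= 382.9 ms


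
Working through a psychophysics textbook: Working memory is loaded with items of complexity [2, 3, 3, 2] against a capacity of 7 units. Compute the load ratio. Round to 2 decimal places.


Total complexity = 2 + 3 + 3 + 2 = 10
Load = total / capacity = 10 / 7
= 1.43


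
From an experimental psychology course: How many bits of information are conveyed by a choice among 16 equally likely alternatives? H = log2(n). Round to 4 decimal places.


H = log2(n)
H = log2(16)
= 4.0000


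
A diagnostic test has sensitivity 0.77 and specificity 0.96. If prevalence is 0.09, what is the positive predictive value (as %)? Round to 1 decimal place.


PPV = (sens * prev) / (sens * prev + (1-spec) * (1-prev))
Numerator = 0.77 * 0.09 = 0.0693
P(positive and no disease) = (1 - spec) * (1 - prev) = (1 - 0.96) * (1 - 0.09) = 0.0364
Denominator = 0.0693 + 0.0364 = 0.1057
PPV = 0.0693 / 0.1057 = 0.655629
As percentage = 65.6


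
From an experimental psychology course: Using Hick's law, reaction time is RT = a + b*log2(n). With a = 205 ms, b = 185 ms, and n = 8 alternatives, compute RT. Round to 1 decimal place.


RT = 205 + 185 * log2(8)
log2(8) = 3.0
RT = 205 + 185 * 3.0
= 205 + 555.0
= 760.0 ms


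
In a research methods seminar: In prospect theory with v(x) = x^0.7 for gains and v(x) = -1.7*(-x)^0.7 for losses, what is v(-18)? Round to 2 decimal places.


Since x = -18 < 0, use v(x) = -lambda*(-x)^alpha
(-x) = 18
18^0.7 = 7.5629
v(-18) = -1.7 * 7.5629
= -12.86


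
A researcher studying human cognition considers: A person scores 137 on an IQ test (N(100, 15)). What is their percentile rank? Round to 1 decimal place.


z = (IQ - mean) / SD
z = (137 - 100) / 15 = 2.4667
Percentile = Phi(2.4667) * 100
Phi(2.4667) = 0.993182
= 99.3


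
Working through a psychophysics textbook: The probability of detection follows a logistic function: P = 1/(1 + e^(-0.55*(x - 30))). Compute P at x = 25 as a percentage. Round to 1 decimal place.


P(x) = 1/(1 + e^(-0.55*(25 - 30)))
Exponent = -0.55 * -5 = 2.75
e^(2.75) = 15.642632
P = 1/(1 + 15.642632) = 0.060087
Percentage = 6.0


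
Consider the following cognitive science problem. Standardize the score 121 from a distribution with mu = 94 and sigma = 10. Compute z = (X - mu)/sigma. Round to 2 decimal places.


z = (X - mu) / sigma
= (121 - 94) / 10
= 27 / 10
= 2.70


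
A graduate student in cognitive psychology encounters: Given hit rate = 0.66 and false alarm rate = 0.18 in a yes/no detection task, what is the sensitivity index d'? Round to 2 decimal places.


d' = z(HR) - z(FAR)
z(0.66) = 0.4125
z(0.18) = -0.9154
d' = 0.4125 - -0.9154
= 1.33


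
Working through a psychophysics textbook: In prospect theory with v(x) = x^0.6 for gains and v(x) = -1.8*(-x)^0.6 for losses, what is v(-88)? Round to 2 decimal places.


Since x = -88 < 0, use v(x) = -lambda*(-x)^alpha
(-x) = 88
88^0.6 = 14.6788
v(-88) = -1.8 * 14.6788
= -26.42


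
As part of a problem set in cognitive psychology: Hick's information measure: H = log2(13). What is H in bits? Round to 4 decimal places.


H = log2(n)
H = log2(13)
= 3.7004


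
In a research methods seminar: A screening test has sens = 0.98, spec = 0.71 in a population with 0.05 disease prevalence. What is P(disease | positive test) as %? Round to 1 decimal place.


PPV = (sens * prev) / (sens * prev + (1-spec) * (1-prev))
Numerator = 0.98 * 0.05 = 0.049
P(positive and no disease) = (1 - spec) * (1 - prev) = (1 - 0.71) * (1 - 0.05) = 0.2755
Denominator = 0.049 + 0.2755 = 0.3245
PPV = 0.049 / 0.3245 = 0.151002
As percentage = 15.1


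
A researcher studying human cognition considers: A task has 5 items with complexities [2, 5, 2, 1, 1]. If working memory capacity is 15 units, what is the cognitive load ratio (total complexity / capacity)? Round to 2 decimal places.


Total complexity = 2 + 5 + 2 + 1 + 1 = 11
Load = total / capacity = 11 / 15
= 0.73


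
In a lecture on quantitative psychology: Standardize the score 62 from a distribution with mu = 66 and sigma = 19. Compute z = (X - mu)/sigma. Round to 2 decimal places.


z = (X - mu) / sigma
= (62 - 66) / 19
= -4 / 19
= -0.21


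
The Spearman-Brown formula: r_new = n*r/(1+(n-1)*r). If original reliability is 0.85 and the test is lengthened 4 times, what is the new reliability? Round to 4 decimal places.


r_new = n*r / (1 + (n-1)*r)
Numerator = 4 * 0.85 = 3.4
Denominator = 1 + 3 * 0.85 = 3.55
r_new = 3.4 / 3.55
= 0.9577


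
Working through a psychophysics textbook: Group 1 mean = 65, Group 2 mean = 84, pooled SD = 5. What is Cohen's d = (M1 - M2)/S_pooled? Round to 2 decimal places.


Cohen's d = (M1 - M2) / S_pooled
= (65 - 84) / 5
= -19 / 5
= -3.80


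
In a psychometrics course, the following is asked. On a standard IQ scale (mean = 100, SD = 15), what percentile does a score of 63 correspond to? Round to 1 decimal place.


z = (IQ - mean) / SD
z = (63 - 100) / 15 = -2.4667
Percentile = Phi(-2.4667) * 100
Phi(-2.4667) = 0.006818
= 0.7


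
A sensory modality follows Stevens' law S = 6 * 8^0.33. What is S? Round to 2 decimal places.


S = 6 * 8^0.33
8^0.33 = 1.9862
S = 6 * 1.9862
= 11.92


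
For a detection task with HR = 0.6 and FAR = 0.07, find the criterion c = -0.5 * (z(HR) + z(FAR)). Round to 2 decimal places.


c = -0.5 * (z(HR) + z(FAR))
z(0.6) = 0.2533
z(0.07) = -1.4758
c = -0.5 * (0.2533 + -1.4758)
= -0.5 * -1.2225
= 0.61


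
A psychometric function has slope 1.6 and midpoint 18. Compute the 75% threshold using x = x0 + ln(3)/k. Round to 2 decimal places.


At P = 0.75: 0.75 = 1/(1 + e^(-k*(x-x0)))
Solving: e^(-k*(x-x0)) = 1/3
x = x0 + ln(3)/k
ln(3) = 1.0986
x = 18 + 1.0986/1.6
= 18 + 0.6866
= 18.69


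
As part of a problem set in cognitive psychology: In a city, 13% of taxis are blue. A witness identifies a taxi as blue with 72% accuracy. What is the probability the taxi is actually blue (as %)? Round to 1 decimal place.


P(blue | says blue) = P(says blue | blue)*P(blue) / [P(says blue | blue)*P(blue) + P(says blue | not blue)*P(not blue)]
Numerator = 0.72 * 0.13 = 0.0936
False identification = 0.28 * 0.87 = 0.2436
P = 0.0936 / (0.0936 + 0.2436)
= 0.0936 / 0.3372
As percentage = 27.8


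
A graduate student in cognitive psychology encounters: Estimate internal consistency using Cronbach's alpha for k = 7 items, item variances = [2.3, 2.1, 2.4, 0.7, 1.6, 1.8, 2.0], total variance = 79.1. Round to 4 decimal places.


alpha = (k/(k-1)) * (1 - sum(s_i^2)/s_total^2)
sum(item variances) = 12.9
k/(k-1) = 7/6 = 1.166667
1 - 12.9/79.1 = 1 - 0.163085 = 0.836915
alpha = 1.166667 * 0.836915
= 0.9764


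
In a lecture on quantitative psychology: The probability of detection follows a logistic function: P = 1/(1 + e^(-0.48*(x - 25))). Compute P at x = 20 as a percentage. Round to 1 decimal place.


P(x) = 1/(1 + e^(-0.48*(20 - 25)))
Exponent = -0.48 * -5 = 2.4
e^(2.4) = 11.023176
P = 1/(1 + 11.023176) = 0.083173
Percentage = 8.3


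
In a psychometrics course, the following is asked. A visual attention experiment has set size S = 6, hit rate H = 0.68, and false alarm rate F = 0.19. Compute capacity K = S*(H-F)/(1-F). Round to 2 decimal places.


K = S * (H - F) / (1 - F)
H - F = 0.49
1 - F = 0.81
K = 6 * 0.49 / 0.81
= 3.63


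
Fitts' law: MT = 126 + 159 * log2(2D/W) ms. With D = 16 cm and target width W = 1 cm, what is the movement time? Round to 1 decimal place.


MT = 126 + 159 * log2(2*16/1)
2D/W = 32.0
log2(32.0) = 5.0
MT = 126 + 159 * 5.0
= 921.0 ms


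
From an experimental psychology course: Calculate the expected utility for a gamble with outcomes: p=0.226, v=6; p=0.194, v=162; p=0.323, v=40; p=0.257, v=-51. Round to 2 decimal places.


EU = sum(p_i * v_i)
0.226 * 6 = 1.356
0.194 * 162 = 31.428
0.323 * 40 = 12.92
0.257 * -51 = -13.107
EU = 1.356 + 31.428 + 12.92 + -13.107
= 32.60


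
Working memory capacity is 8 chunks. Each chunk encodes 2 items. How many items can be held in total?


Total items = chunks * items_per_chunk
= 8 * 2
= 16


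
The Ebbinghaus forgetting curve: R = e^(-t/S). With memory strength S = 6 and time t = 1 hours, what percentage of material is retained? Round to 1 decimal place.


R = e^(-t/S)
-t/S = -1/6 = -0.166667
R = e^(-0.166667) = 0.846481
Percentage = 0.846481 * 100
= 84.6


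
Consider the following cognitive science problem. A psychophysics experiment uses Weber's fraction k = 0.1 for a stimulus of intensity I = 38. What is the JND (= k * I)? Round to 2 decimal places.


JND = k * I
JND = 0.1 * 38
= 3.80


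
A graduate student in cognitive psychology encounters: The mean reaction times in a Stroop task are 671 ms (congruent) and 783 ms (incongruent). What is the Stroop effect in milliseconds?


Stroop effect = RT(incongruent) - RT(congruent)
= 783 - 671
= 112 ms


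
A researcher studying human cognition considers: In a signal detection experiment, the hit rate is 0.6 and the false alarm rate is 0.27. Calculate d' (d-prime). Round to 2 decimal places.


d' = z(HR) - z(FAR)
z(0.6) = 0.2533
z(0.27) = -0.6128
d' = 0.2533 - -0.6128
= 0.87


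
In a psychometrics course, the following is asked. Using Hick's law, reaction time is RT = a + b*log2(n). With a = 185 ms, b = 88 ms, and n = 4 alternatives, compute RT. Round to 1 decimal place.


RT = 185 + 88 * log2(4)
log2(4) = 2.0
RT = 185 + 88 * 2.0
= 185 + 176.0
= 361.0 ms


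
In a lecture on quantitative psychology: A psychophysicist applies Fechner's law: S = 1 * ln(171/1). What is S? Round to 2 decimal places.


S = 1 * ln(171/1)
I/I0 = 171.0
ln(171.0) = 5.1417
S = 1 * 5.1417
= 5.14


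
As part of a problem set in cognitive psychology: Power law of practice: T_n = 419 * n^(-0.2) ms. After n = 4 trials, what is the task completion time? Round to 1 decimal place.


T_n = 419 * 4^(-0.2)
4^(-0.2) = 0.757858
T_n = 419 * 0.757858
= 317.5 ms


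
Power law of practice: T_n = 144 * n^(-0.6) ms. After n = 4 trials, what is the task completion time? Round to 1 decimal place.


T_n = 144 * 4^(-0.6)
4^(-0.6) = 0.435275
T_n = 144 * 0.435275
= 62.7 ms


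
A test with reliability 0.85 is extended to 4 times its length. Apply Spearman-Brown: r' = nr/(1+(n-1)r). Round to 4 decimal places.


r_new = n*r / (1 + (n-1)*r)
Numerator = 4 * 0.85 = 3.4
Denominator = 1 + 3 * 0.85 = 3.55
r_new = 3.4 / 3.55
= 0.9577


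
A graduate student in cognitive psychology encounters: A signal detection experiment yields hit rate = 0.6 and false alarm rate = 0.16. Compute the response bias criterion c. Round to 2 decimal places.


c = -0.5 * (z(HR) + z(FAR))
z(0.6) = 0.2533
z(0.16) = -0.9945
c = -0.5 * (0.2533 + -0.9945)
= -0.5 * -0.7412
= 0.37


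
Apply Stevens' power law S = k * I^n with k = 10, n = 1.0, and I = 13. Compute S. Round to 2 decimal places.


S = 10 * 13^1.0
13^1.0 = 13.0
S = 10 * 13.0
= 130.00


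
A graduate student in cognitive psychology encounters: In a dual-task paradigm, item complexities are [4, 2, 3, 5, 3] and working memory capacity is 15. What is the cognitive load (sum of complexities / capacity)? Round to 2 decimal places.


Total complexity = 4 + 2 + 3 + 5 + 3 = 17
Load = total / capacity = 17 / 15
= 1.13


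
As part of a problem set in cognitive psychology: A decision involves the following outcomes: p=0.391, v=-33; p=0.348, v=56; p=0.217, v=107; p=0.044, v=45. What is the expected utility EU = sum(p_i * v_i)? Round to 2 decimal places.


EU = sum(p_i * v_i)
0.391 * -33 = -12.903
0.348 * 56 = 19.488
0.217 * 107 = 23.219
0.044 * 45 = 1.98
EU = -12.903 + 19.488 + 23.219 + 1.98
= 31.78


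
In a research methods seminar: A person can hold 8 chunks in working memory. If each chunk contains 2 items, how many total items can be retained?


Total items = chunks * items_per_chunk
= 8 * 2
= 16


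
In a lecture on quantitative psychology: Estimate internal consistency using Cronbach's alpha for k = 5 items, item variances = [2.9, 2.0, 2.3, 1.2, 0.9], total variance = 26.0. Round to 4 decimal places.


alpha = (k/(k-1)) * (1 - sum(s_i^2)/s_total^2)
sum(item variances) = 9.3
k/(k-1) = 5/4 = 1.25
1 - 9.3/26.0 = 1 - 0.357692 = 0.642308
alpha = 1.25 * 0.642308
= 0.8029


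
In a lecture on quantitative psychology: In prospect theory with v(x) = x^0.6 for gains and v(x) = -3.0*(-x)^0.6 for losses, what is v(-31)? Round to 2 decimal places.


Since x = -31 < 0, use v(x) = -lambda*(-x)^alpha
(-x) = 31
31^0.6 = 7.849
v(-31) = -3.0 * 7.849
= -23.55


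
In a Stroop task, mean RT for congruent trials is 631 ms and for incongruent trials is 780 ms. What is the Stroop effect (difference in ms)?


Stroop effect = RT(incongruent) - RT(congruent)
= 780 - 631
= 149 ms


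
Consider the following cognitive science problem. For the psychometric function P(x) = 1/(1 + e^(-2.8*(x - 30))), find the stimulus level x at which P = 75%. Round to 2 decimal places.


At P = 0.75: 0.75 = 1/(1 + e^(-k*(x-x0)))
Solving: e^(-k*(x-x0)) = 1/3
x = x0 + ln(3)/k
ln(3) = 1.0986
x = 30 + 1.0986/2.8
= 30 + 0.3924
= 30.39


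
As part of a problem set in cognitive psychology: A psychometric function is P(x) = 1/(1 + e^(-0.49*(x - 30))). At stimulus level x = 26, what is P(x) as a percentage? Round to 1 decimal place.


P(x) = 1/(1 + e^(-0.49*(26 - 30)))
Exponent = -0.49 * -4 = 1.96
e^(1.96) = 7.099327
P = 1/(1 + 7.099327) = 0.123467
Percentage = 12.3


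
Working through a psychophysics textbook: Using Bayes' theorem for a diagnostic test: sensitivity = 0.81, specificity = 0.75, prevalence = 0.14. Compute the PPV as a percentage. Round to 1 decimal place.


PPV = (sens * prev) / (sens * prev + (1-spec) * (1-prev))
Numerator = 0.81 * 0.14 = 0.1134
P(positive and no disease) = (1 - spec) * (1 - prev) = (1 - 0.75) * (1 - 0.14) = 0.215
Denominator = 0.1134 + 0.215 = 0.3284
PPV = 0.1134 / 0.3284 = 0.345311
As percentage = 34.5


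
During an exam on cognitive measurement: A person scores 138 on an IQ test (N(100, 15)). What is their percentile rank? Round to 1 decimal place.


z = (IQ - mean) / SD
z = (138 - 100) / 15 = 2.5333
Percentile = Phi(2.5333) * 100
Phi(2.5333) = 0.99435
= 99.4


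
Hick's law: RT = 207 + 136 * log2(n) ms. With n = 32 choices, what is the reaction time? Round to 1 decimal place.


RT = 207 + 136 * log2(32)
log2(32) = 5.0
RT = 207 + 136 * 5.0
= 207 + 680.0
= 887.0 ms


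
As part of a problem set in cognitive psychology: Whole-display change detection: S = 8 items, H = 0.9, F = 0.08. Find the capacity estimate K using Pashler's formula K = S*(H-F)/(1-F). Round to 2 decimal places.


K = S * (H - F) / (1 - F)
H - F = 0.82
1 - F = 0.92
K = 8 * 0.82 / 0.92
= 7.13
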